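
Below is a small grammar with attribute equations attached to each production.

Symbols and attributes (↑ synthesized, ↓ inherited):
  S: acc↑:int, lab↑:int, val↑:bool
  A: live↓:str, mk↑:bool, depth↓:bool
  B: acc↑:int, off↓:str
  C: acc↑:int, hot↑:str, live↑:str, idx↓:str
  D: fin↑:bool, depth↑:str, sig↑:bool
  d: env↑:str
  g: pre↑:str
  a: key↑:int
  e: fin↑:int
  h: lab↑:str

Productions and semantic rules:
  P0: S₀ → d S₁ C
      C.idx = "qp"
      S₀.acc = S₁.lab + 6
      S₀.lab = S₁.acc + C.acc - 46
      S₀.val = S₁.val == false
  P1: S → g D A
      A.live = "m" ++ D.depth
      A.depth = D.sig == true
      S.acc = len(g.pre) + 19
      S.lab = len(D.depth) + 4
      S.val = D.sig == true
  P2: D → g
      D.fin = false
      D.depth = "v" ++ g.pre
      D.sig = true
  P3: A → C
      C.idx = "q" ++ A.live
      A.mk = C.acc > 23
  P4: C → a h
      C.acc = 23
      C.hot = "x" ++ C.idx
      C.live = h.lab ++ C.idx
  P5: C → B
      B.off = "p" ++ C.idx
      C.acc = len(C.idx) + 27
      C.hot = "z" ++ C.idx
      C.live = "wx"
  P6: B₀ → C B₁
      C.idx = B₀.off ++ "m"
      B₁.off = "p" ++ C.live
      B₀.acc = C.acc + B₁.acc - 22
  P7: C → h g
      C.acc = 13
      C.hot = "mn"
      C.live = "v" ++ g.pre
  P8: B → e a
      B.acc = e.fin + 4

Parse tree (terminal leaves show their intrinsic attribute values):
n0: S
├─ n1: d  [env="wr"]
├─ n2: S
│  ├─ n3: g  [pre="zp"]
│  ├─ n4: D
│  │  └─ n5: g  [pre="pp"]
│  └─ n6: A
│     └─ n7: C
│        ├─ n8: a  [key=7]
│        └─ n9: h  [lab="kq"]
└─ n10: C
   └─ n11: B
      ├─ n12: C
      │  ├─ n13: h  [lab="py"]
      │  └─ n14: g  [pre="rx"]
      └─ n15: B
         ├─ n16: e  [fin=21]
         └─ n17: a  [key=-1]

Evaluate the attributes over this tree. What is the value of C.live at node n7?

1. n1.env = "wr"  [terminal]
2. n3.pre = "zp"  [terminal]
3. n5.pre = "pp"  [terminal]
4. n4.fin = false  [false]
5. n4.depth = "vpp"  ["v" ++ g.pre]
6. n4.sig = true  [true]
7. n6.live = "mvpp"  ["m" ++ D.depth]
8. n6.depth = true  [D.sig == true]
9. n7.idx = "qmvpp"  ["q" ++ A.live]
10. n8.key = 7  [terminal]
11. n9.lab = "kq"  [terminal]
12. n7.acc = 23  [23]
13. n7.hot = "xqmvpp"  ["x" ++ C.idx]
14. n7.live = "kqqmvpp"  [h.lab ++ C.idx]
15. n6.mk = false  [C.acc > 23]
16. n2.acc = 21  [len(g.pre) + 19]
17. n2.lab = 7  [len(D.depth) + 4]
18. n2.val = true  [D.sig == true]
19. n10.idx = "qp"  ["qp"]
20. n11.off = "pqp"  ["p" ++ C.idx]
21. n12.idx = "pqpm"  [B₀.off ++ "m"]
22. n13.lab = "py"  [terminal]
23. n14.pre = "rx"  [terminal]
24. n12.acc = 13  [13]
25. n12.hot = "mn"  ["mn"]
26. n12.live = "vrx"  ["v" ++ g.pre]
27. n15.off = "pvrx"  ["p" ++ C.live]
28. n16.fin = 21  [terminal]
29. n17.key = -1  [terminal]
30. n15.acc = 25  [e.fin + 4]
31. n11.acc = 16  [C.acc + B₁.acc - 22]
32. n10.acc = 29  [len(C.idx) + 27]
33. n10.hot = "zqp"  ["z" ++ C.idx]
34. n10.live = "wx"  ["wx"]
35. n0.acc = 13  [S₁.lab + 6]
36. n0.lab = 4  [S₁.acc + C.acc - 46]
37. n0.val = false  [S₁.val == false]

"kqqmvpp"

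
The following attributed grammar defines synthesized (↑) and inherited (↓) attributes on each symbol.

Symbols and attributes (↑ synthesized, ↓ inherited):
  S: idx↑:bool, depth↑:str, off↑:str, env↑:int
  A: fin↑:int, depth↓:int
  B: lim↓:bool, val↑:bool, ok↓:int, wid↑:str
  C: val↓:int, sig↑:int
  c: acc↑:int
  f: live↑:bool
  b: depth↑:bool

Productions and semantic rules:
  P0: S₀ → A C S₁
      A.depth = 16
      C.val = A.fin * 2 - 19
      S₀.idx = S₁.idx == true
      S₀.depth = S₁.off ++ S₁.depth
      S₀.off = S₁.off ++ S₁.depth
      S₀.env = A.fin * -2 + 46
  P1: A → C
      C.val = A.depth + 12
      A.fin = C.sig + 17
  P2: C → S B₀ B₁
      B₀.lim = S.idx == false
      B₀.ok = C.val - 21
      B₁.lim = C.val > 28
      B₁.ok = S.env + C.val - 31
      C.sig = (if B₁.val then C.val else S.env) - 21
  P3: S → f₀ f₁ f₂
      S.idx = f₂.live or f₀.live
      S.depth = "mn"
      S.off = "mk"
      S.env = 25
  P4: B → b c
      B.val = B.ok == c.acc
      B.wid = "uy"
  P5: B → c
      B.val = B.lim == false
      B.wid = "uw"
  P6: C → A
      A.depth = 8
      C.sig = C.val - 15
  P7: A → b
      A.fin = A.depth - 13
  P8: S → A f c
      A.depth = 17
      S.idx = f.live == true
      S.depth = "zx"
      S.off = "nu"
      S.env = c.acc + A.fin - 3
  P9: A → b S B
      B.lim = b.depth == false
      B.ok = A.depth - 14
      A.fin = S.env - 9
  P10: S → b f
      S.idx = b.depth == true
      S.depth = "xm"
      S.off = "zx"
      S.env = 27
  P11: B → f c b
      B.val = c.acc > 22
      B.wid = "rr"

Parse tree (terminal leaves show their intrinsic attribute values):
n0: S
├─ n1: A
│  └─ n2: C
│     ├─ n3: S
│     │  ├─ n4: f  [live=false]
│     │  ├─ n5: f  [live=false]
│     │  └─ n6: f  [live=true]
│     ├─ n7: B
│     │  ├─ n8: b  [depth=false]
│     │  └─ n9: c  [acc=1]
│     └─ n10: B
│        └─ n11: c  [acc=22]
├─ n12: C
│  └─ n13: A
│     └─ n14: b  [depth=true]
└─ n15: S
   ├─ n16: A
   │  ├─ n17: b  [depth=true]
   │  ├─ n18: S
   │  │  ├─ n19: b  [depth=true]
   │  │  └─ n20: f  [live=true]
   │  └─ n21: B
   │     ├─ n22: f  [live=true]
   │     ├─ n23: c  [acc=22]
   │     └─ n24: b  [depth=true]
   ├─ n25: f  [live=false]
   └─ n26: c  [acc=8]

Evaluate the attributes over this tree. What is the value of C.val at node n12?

1. n1.depth = 16  [16]
2. n2.val = 28  [A.depth + 12]
3. n4.live = false  [terminal]
4. n5.live = false  [terminal]
5. n6.live = true  [terminal]
6. n3.idx = true  [f₂.live or f₀.live]
7. n3.depth = "mn"  ["mn"]
8. n3.off = "mk"  ["mk"]
9. n3.env = 25  [25]
10. n7.lim = false  [S.idx == false]
11. n7.ok = 7  [C.val - 21]
12. n8.depth = false  [terminal]
13. n9.acc = 1  [terminal]
14. n7.val = false  [B.ok == c.acc]
15. n7.wid = "uy"  ["uy"]
16. n10.lim = false  [C.val > 28]
17. n10.ok = 22  [S.env + C.val - 31]
18. n11.acc = 22  [terminal]
19. n10.val = true  [B.lim == false]
20. n10.wid = "uw"  ["uw"]
21. n2.sig = 7  [(if B₁.val then C.val else S.env) - 21]
22. n1.fin = 24  [C.sig + 17]
23. n12.val = 29  [A.fin * 2 - 19]
24. n13.depth = 8  [8]
25. n14.depth = true  [terminal]
26. n13.fin = -5  [A.depth - 13]
27. n12.sig = 14  [C.val - 15]
28. n16.depth = 17  [17]
29. n17.depth = true  [terminal]
30. n19.depth = true  [terminal]
31. n20.live = true  [terminal]
32. n18.idx = true  [b.depth == true]
33. n18.depth = "xm"  ["xm"]
34. n18.off = "zx"  ["zx"]
35. n18.env = 27  [27]
36. n21.lim = false  [b.depth == false]
37. n21.ok = 3  [A.depth - 14]
38. n22.live = true  [terminal]
39. n23.acc = 22  [terminal]
40. n24.depth = true  [terminal]
41. n21.val = false  [c.acc > 22]
42. n21.wid = "rr"  ["rr"]
43. n16.fin = 18  [S.env - 9]
44. n25.live = false  [terminal]
45. n26.acc = 8  [terminal]
46. n15.idx = false  [f.live == true]
47. n15.depth = "zx"  ["zx"]
48. n15.off = "nu"  ["nu"]
49. n15.env = 23  [c.acc + A.fin - 3]
50. n0.idx = false  [S₁.idx == true]
51. n0.depth = "nuzx"  [S₁.off ++ S₁.depth]
52. n0.off = "nuzx"  [S₁.off ++ S₁.depth]
53. n0.env = -2  [A.fin * -2 + 46]

29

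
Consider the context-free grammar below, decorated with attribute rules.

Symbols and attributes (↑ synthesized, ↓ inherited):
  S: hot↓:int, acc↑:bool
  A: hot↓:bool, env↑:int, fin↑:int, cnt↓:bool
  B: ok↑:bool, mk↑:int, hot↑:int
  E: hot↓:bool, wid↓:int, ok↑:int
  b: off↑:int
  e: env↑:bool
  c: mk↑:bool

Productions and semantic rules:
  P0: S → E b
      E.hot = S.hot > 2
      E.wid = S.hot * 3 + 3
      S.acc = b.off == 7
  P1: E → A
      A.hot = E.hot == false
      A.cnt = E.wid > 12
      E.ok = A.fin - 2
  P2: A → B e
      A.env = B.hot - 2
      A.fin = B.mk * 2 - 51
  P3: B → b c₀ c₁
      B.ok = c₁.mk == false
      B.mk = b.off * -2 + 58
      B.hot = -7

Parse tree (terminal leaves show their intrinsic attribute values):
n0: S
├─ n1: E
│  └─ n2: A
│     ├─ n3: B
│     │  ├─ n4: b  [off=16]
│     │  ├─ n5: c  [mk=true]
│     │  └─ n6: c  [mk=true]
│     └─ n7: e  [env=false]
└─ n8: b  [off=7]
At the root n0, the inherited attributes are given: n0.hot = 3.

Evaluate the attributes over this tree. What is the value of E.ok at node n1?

1. n0.hot = 3  [given at root]
2. n1.hot = true  [S.hot > 2]
3. n1.wid = 12  [S.hot * 3 + 3]
4. n2.hot = false  [E.hot == false]
5. n2.cnt = false  [E.wid > 12]
6. n4.off = 16  [terminal]
7. n5.mk = true  [terminal]
8. n6.mk = true  [terminal]
9. n3.ok = false  [c₁.mk == false]
10. n3.mk = 26  [b.off * -2 + 58]
11. n3.hot = -7  [-7]
12. n7.env = false  [terminal]
13. n2.env = -9  [B.hot - 2]
14. n2.fin = 1  [B.mk * 2 - 51]
15. n1.ok = -1  [A.fin - 2]
16. n8.off = 7  [terminal]
17. n0.acc = true  [b.off == 7]

-1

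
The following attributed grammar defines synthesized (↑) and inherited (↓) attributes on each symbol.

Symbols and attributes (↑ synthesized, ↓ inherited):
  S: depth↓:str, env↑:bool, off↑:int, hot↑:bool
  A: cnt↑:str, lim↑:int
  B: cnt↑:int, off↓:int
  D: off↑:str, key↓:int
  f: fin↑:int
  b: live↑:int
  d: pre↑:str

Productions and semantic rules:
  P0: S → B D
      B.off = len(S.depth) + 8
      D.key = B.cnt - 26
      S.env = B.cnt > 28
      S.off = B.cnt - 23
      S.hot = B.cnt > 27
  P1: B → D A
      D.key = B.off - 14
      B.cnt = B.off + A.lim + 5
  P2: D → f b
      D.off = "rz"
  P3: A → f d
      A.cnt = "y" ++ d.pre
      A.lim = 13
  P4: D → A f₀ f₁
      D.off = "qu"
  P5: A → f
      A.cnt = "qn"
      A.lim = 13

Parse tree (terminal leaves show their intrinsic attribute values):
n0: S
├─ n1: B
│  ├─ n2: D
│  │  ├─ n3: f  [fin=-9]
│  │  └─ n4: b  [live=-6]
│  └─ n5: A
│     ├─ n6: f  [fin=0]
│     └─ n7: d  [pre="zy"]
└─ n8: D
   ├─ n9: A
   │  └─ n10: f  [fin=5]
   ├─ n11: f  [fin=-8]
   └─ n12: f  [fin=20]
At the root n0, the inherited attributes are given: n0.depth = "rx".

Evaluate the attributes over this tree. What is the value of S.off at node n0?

5

1. n0.depth = "rx"  [given at root]
2. n1.off = 10  [len(S.depth) + 8]
3. n2.key = -4  [B.off - 14]
4. n3.fin = -9  [terminal]
5. n4.live = -6  [terminal]
6. n2.off = "rz"  ["rz"]
7. n6.fin = 0  [terminal]
8. n7.pre = "zy"  [terminal]
9. n5.cnt = "yzy"  ["y" ++ d.pre]
10. n5.lim = 13  [13]
11. n1.cnt = 28  [B.off + A.lim + 5]
12. n8.key = 2  [B.cnt - 26]
13. n10.fin = 5  [terminal]
14. n9.cnt = "qn"  ["qn"]
15. n9.lim = 13  [13]
16. n11.fin = -8  [terminal]
17. n12.fin = 20  [terminal]
18. n8.off = "qu"  ["qu"]
19. n0.env = false  [B.cnt > 28]
20. n0.off = 5  [B.cnt - 23]
21. n0.hot = true  [B.cnt > 27]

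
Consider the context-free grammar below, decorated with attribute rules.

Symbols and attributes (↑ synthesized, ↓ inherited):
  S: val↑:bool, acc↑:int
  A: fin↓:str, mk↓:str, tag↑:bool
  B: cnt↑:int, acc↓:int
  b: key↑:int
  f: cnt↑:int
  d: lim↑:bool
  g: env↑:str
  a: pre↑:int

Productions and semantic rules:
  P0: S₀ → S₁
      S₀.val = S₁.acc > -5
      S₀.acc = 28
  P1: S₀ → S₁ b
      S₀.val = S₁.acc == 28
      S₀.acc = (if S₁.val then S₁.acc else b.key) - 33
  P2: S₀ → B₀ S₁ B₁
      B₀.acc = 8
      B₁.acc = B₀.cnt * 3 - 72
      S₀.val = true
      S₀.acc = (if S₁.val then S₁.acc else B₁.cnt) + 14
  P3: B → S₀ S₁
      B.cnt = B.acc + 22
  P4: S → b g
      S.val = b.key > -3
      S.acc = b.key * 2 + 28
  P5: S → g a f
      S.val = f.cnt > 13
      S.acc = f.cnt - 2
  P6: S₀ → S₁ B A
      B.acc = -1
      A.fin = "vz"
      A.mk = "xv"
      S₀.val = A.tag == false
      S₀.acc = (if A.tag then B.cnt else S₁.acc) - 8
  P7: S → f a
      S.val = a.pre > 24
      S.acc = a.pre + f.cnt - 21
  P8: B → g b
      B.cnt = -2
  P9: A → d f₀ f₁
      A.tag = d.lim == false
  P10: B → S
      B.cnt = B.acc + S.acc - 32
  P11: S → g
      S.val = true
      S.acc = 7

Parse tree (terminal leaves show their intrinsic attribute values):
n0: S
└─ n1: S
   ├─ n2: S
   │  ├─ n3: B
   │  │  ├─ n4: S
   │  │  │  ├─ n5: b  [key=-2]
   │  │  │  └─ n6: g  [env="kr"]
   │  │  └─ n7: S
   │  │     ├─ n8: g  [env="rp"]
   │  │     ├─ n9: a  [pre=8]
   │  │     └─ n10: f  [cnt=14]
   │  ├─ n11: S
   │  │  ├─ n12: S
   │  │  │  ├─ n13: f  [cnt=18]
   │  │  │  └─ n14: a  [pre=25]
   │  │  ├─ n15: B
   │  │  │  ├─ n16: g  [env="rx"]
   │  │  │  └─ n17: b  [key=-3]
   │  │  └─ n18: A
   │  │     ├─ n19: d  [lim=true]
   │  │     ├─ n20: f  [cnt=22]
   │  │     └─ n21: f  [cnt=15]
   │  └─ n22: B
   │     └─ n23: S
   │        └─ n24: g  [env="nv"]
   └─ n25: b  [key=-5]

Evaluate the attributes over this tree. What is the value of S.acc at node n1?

-5

1. n3.acc = 8  [8]
2. n5.key = -2  [terminal]
3. n6.env = "kr"  [terminal]
4. n4.val = true  [b.key > -3]
5. n4.acc = 24  [b.key * 2 + 28]
6. n8.env = "rp"  [terminal]
7. n9.pre = 8  [terminal]
8. n10.cnt = 14  [terminal]
9. n7.val = true  [f.cnt > 13]
10. n7.acc = 12  [f.cnt - 2]
11. n3.cnt = 30  [B.acc + 22]
12. n13.cnt = 18  [terminal]
13. n14.pre = 25  [terminal]
14. n12.val = true  [a.pre > 24]
15. n12.acc = 22  [a.pre + f.cnt - 21]
16. n15.acc = -1  [-1]
17. n16.env = "rx"  [terminal]
18. n17.key = -3  [terminal]
19. n15.cnt = -2  [-2]
20. n18.fin = "vz"  ["vz"]
21. n18.mk = "xv"  ["xv"]
22. n19.lim = true  [terminal]
23. n20.cnt = 22  [terminal]
24. n21.cnt = 15  [terminal]
25. n18.tag = false  [d.lim == false]
26. n11.val = true  [A.tag == false]
27. n11.acc = 14  [(if A.tag then B.cnt else S₁.acc) - 8]
28. n22.acc = 18  [B₀.cnt * 3 - 72]
29. n24.env = "nv"  [terminal]
30. n23.val = true  [true]
31. n23.acc = 7  [7]
32. n22.cnt = -7  [B.acc + S.acc - 32]
33. n2.val = true  [true]
34. n2.acc = 28  [(if S₁.val then S₁.acc else B₁.cnt) + 14]
35. n25.key = -5  [terminal]
36. n1.val = true  [S₁.acc == 28]
37. n1.acc = -5  [(if S₁.val then S₁.acc else b.key) - 33]
38. n0.val = false  [S₁.acc > -5]
39. n0.acc = 28  [28]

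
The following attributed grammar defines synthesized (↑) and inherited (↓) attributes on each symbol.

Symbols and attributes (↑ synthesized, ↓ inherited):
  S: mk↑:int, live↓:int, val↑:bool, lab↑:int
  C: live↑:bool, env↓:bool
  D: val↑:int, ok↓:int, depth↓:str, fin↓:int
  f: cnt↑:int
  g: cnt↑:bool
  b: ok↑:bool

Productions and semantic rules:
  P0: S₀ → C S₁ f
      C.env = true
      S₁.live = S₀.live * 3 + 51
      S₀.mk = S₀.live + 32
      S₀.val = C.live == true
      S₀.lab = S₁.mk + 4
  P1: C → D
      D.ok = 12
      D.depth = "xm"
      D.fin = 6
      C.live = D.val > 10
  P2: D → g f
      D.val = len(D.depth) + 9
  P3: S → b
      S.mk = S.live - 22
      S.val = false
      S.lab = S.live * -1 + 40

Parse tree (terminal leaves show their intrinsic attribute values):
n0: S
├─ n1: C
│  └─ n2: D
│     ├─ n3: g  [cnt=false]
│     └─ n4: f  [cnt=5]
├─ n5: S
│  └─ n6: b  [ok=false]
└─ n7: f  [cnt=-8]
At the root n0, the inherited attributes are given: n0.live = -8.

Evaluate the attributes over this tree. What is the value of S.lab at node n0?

1. n0.live = -8  [given at root]
2. n1.env = true  [true]
3. n2.ok = 12  [12]
4. n2.depth = "xm"  ["xm"]
5. n2.fin = 6  [6]
6. n3.cnt = false  [terminal]
7. n4.cnt = 5  [terminal]
8. n2.val = 11  [len(D.depth) + 9]
9. n1.live = true  [D.val > 10]
10. n5.live = 27  [S₀.live * 3 + 51]
11. n6.ok = false  [terminal]
12. n5.mk = 5  [S.live - 22]
13. n5.val = false  [false]
14. n5.lab = 13  [S.live * -1 + 40]
15. n7.cnt = -8  [terminal]
16. n0.mk = 24  [S₀.live + 32]
17. n0.val = true  [C.live == true]
18. n0.lab = 9  [S₁.mk + 4]

9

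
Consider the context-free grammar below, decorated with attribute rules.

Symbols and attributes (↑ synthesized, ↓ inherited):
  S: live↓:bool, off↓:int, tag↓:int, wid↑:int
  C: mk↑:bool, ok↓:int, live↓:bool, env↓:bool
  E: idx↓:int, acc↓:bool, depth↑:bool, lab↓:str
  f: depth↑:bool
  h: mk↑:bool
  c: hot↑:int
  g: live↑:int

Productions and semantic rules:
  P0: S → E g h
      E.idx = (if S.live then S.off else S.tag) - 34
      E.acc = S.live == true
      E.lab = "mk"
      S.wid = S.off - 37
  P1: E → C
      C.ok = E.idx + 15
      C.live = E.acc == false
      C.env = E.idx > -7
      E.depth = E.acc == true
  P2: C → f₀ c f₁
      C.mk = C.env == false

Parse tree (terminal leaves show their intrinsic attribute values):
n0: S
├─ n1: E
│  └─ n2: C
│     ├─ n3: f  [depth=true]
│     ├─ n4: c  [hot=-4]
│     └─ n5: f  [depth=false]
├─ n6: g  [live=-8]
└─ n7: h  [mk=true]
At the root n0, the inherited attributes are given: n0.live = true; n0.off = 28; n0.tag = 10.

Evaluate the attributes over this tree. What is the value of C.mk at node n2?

false

1. n0.live = true  [given at root]
2. n0.off = 28  [given at root]
3. n0.tag = 10  [given at root]
4. n1.idx = -6  [(if S.live then S.off else S.tag) - 34]
5. n1.acc = true  [S.live == true]
6. n1.lab = "mk"  ["mk"]
7. n2.ok = 9  [E.idx + 15]
8. n2.live = false  [E.acc == false]
9. n2.env = true  [E.idx > -7]
10. n3.depth = true  [terminal]
11. n4.hot = -4  [terminal]
12. n5.depth = false  [terminal]
13. n2.mk = false  [C.env == false]
14. n1.depth = true  [E.acc == true]
15. n6.live = -8  [terminal]
16. n7.mk = true  [terminal]
17. n0.wid = -9  [S.off - 37]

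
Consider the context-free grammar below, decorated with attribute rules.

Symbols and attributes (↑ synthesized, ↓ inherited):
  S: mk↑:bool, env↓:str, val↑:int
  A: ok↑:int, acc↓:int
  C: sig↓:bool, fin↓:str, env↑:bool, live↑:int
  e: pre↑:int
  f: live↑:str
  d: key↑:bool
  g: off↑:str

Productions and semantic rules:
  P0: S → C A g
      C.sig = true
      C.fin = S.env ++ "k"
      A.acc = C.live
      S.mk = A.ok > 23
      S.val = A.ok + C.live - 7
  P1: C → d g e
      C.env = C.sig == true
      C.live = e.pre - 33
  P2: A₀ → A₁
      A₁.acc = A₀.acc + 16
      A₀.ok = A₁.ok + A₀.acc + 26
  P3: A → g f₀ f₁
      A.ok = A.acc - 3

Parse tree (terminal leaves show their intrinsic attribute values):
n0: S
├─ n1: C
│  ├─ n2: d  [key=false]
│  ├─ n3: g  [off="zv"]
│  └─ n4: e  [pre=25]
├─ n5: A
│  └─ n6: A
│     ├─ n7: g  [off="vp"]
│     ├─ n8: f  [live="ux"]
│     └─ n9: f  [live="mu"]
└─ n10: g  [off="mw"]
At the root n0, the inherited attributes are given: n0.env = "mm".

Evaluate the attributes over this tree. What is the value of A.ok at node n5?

23

1. n0.env = "mm"  [given at root]
2. n1.sig = true  [true]
3. n1.fin = "mmk"  [S.env ++ "k"]
4. n2.key = false  [terminal]
5. n3.off = "zv"  [terminal]
6. n4.pre = 25  [terminal]
7. n1.env = true  [C.sig == true]
8. n1.live = -8  [e.pre - 33]
9. n5.acc = -8  [C.live]
10. n6.acc = 8  [A₀.acc + 16]
11. n7.off = "vp"  [terminal]
12. n8.live = "ux"  [terminal]
13. n9.live = "mu"  [terminal]
14. n6.ok = 5  [A.acc - 3]
15. n5.ok = 23  [A₁.ok + A₀.acc + 26]
16. n10.off = "mw"  [terminal]
17. n0.mk = false  [A.ok > 23]
18. n0.val = 8  [A.ok + C.live - 7]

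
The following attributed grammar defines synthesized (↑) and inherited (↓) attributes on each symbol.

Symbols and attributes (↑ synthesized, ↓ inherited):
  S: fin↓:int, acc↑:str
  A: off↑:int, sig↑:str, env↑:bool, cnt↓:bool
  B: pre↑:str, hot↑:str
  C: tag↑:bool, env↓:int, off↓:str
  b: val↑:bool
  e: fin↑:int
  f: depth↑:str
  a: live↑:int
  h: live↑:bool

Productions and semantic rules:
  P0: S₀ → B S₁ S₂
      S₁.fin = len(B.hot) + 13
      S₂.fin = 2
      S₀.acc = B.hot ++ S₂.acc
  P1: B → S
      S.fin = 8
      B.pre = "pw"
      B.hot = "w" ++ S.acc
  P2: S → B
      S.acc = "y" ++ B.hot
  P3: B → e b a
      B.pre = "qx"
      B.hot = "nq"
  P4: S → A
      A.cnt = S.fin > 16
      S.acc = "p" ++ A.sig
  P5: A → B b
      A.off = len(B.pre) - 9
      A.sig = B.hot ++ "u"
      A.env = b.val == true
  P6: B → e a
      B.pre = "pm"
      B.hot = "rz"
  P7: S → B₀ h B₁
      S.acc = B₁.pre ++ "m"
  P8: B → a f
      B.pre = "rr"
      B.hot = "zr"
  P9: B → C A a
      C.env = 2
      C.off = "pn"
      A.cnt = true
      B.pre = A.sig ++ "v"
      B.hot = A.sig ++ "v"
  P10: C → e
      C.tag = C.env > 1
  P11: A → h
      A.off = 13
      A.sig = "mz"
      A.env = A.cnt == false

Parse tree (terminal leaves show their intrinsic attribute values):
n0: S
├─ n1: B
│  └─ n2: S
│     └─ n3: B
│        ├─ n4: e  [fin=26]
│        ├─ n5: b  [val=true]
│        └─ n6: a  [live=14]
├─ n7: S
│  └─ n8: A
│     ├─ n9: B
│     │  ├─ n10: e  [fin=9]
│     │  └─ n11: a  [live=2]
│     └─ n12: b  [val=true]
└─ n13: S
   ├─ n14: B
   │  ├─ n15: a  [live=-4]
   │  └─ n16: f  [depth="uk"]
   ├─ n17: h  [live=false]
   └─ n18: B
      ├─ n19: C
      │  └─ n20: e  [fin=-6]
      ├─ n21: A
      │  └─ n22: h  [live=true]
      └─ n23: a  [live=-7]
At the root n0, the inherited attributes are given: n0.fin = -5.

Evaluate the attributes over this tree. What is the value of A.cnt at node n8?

1. n0.fin = -5  [given at root]
2. n2.fin = 8  [8]
3. n4.fin = 26  [terminal]
4. n5.val = true  [terminal]
5. n6.live = 14  [terminal]
6. n3.pre = "qx"  ["qx"]
7. n3.hot = "nq"  ["nq"]
8. n2.acc = "ynq"  ["y" ++ B.hot]
9. n1.pre = "pw"  ["pw"]
10. n1.hot = "wynq"  ["w" ++ S.acc]
11. n7.fin = 17  [len(B.hot) + 13]
12. n8.cnt = true  [S.fin > 16]
13. n10.fin = 9  [terminal]
14. n11.live = 2  [terminal]
15. n9.pre = "pm"  ["pm"]
16. n9.hot = "rz"  ["rz"]
17. n12.val = true  [terminal]
18. n8.off = -7  [len(B.pre) - 9]
19. n8.sig = "rzu"  [B.hot ++ "u"]
20. n8.env = true  [b.val == true]
21. n7.acc = "przu"  ["p" ++ A.sig]
22. n13.fin = 2  [2]
23. n15.live = -4  [terminal]
24. n16.depth = "uk"  [terminal]
25. n14.pre = "rr"  ["rr"]
26. n14.hot = "zr"  ["zr"]
27. n17.live = false  [terminal]
28. n19.env = 2  [2]
29. n19.off = "pn"  ["pn"]
30. n20.fin = -6  [terminal]
31. n19.tag = true  [C.env > 1]
32. n21.cnt = true  [true]
33. n22.live = true  [terminal]
34. n21.off = 13  [13]
35. n21.sig = "mz"  ["mz"]
36. n21.env = false  [A.cnt == false]
37. n23.live = -7  [terminal]
38. n18.pre = "mzv"  [A.sig ++ "v"]
39. n18.hot = "mzv"  [A.sig ++ "v"]
40. n13.acc = "mzvm"  [B₁.pre ++ "m"]
41. n0.acc = "wynqmzvm"  [B.hot ++ S₂.acc]

true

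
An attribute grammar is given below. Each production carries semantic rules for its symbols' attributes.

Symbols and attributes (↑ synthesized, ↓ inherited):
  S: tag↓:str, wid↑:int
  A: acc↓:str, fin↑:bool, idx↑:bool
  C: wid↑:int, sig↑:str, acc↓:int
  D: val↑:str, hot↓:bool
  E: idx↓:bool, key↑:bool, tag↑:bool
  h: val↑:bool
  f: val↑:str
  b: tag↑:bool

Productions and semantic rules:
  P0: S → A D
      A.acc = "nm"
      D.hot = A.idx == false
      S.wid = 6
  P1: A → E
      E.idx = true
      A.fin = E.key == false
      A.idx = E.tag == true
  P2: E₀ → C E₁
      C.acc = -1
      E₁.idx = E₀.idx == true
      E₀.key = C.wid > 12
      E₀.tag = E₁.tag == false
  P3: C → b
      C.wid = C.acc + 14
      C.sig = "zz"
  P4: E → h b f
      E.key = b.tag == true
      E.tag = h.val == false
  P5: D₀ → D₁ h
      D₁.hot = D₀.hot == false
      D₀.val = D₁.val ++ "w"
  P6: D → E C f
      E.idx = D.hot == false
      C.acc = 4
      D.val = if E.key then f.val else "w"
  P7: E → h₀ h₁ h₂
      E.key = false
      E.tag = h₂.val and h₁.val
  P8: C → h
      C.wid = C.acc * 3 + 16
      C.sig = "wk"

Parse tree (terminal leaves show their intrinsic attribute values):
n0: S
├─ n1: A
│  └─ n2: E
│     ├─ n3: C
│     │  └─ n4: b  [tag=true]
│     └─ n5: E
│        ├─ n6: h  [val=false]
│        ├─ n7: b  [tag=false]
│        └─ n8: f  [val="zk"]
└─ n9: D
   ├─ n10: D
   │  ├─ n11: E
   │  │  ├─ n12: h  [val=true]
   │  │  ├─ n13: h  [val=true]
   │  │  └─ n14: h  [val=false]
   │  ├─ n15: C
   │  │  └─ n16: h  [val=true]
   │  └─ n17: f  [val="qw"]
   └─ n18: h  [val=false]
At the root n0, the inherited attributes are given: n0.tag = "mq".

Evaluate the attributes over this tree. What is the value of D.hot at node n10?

false

1. n0.tag = "mq"  [given at root]
2. n1.acc = "nm"  ["nm"]
3. n2.idx = true  [true]
4. n3.acc = -1  [-1]
5. n4.tag = true  [terminal]
6. n3.wid = 13  [C.acc + 14]
7. n3.sig = "zz"  ["zz"]
8. n5.idx = true  [E₀.idx == true]
9. n6.val = false  [terminal]
10. n7.tag = false  [terminal]
11. n8.val = "zk"  [terminal]
12. n5.key = false  [b.tag == true]
13. n5.tag = true  [h.val == false]
14. n2.key = true  [C.wid > 12]
15. n2.tag = false  [E₁.tag == false]
16. n1.fin = false  [E.key == false]
17. n1.idx = false  [E.tag == true]
18. n9.hot = true  [A.idx == false]
19. n10.hot = false  [D₀.hot == false]
20. n11.idx = true  [D.hot == false]
21. n12.val = true  [terminal]
22. n13.val = true  [terminal]
23. n14.val = false  [terminal]
24. n11.key = false  [false]
25. n11.tag = false  [h₂.val and h₁.val]
26. n15.acc = 4  [4]
27. n16.val = true  [terminal]
28. n15.wid = 28  [C.acc * 3 + 16]
29. n15.sig = "wk"  ["wk"]
30. n17.val = "qw"  [terminal]
31. n10.val = "w"  [if E.key then f.val else "w"]
32. n18.val = false  [terminal]
33. n9.val = "ww"  [D₁.val ++ "w"]
34. n0.wid = 6  [6]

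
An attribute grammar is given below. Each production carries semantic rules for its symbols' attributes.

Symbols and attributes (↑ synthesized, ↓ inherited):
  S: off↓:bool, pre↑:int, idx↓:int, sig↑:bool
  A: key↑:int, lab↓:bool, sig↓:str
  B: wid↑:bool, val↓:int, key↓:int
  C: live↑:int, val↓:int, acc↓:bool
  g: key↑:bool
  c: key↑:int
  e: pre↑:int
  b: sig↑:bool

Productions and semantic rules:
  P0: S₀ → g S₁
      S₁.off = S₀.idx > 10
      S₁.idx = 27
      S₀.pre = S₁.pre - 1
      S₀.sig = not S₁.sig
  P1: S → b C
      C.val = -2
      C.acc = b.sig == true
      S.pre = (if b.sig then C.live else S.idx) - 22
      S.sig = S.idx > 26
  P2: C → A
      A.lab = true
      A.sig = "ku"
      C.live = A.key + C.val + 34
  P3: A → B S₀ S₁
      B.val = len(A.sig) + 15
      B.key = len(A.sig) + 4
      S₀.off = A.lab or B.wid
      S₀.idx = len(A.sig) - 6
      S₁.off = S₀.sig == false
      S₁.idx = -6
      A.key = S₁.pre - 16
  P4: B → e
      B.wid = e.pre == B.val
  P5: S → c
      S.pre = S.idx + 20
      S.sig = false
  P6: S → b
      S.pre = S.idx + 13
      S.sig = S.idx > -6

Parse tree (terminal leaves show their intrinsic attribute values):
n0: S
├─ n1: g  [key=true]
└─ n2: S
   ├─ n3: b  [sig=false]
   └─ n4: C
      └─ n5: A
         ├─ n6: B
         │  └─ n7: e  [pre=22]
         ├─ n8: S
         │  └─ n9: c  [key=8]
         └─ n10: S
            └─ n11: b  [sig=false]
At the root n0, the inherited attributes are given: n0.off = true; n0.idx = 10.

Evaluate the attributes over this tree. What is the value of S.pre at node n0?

1. n0.off = true  [given at root]
2. n0.idx = 10  [given at root]
3. n1.key = true  [terminal]
4. n2.off = false  [S₀.idx > 10]
5. n2.idx = 27  [27]
6. n3.sig = false  [terminal]
7. n4.val = -2  [-2]
8. n4.acc = false  [b.sig == true]
9. n5.lab = true  [true]
10. n5.sig = "ku"  ["ku"]
11. n6.val = 17  [len(A.sig) + 15]
12. n6.key = 6  [len(A.sig) + 4]
13. n7.pre = 22  [terminal]
14. n6.wid = false  [e.pre == B.val]
15. n8.off = true  [A.lab or B.wid]
16. n8.idx = -4  [len(A.sig) - 6]
17. n9.key = 8  [terminal]
18. n8.pre = 16  [S.idx + 20]
19. n8.sig = false  [false]
20. n10.off = true  [S₀.sig == false]
21. n10.idx = -6  [-6]
22. n11.sig = false  [terminal]
23. n10.pre = 7  [S.idx + 13]
24. n10.sig = false  [S.idx > -6]
25. n5.key = -9  [S₁.pre - 16]
26. n4.live = 23  [A.key + C.val + 34]
27. n2.pre = 5  [(if b.sig then C.live else S.idx) - 22]
28. n2.sig = true  [S.idx > 26]
29. n0.pre = 4  [S₁.pre - 1]
30. n0.sig = false  [not S₁.sig]

4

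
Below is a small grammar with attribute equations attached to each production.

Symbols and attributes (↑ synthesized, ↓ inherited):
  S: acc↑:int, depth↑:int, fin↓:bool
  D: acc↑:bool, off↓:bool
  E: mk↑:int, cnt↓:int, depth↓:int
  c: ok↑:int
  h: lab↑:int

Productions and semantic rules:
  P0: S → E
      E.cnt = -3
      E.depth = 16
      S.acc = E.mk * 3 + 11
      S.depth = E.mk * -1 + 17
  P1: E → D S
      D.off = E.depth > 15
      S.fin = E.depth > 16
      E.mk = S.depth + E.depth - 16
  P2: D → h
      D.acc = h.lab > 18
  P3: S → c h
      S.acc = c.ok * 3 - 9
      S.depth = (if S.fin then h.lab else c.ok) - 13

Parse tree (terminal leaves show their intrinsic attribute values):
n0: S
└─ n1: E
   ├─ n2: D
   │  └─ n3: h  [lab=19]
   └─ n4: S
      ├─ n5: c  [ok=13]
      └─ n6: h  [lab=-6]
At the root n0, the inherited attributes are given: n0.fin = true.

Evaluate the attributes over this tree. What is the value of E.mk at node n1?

0

1. n0.fin = true  [given at root]
2. n1.cnt = -3  [-3]
3. n1.depth = 16  [16]
4. n2.off = true  [E.depth > 15]
5. n3.lab = 19  [terminal]
6. n2.acc = true  [h.lab > 18]
7. n4.fin = false  [E.depth > 16]
8. n5.ok = 13  [terminal]
9. n6.lab = -6  [terminal]
10. n4.acc = 30  [c.ok * 3 - 9]
11. n4.depth = 0  [(if S.fin then h.lab else c.ok) - 13]
12. n1.mk = 0  [S.depth + E.depth - 16]
13. n0.acc = 11  [E.mk * 3 + 11]
14. n0.depth = 17  [E.mk * -1 + 17]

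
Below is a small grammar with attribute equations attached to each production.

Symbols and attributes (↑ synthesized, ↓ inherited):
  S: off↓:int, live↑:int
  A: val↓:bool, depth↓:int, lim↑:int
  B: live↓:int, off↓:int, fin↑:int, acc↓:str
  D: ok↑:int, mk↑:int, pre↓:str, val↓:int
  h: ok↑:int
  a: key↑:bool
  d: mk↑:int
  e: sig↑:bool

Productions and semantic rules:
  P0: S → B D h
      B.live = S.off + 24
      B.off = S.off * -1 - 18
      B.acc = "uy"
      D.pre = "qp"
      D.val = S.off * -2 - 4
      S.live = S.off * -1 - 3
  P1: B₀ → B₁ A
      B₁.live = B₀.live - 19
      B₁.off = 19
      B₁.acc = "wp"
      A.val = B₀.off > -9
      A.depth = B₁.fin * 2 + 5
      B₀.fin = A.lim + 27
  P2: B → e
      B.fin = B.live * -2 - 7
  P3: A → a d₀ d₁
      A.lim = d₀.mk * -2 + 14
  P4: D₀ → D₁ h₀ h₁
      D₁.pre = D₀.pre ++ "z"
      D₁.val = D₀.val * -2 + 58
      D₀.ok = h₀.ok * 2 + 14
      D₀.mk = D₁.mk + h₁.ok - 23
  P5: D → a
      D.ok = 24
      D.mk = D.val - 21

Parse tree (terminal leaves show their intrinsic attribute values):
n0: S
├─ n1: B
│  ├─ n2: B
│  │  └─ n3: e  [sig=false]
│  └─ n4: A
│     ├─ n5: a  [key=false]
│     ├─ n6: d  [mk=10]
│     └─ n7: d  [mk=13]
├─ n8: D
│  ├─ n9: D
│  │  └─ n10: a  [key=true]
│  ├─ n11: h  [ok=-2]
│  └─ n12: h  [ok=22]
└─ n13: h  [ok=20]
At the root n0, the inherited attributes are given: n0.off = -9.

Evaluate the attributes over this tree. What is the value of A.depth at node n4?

1. n0.off = -9  [given at root]
2. n1.live = 15  [S.off + 24]
3. n1.off = -9  [S.off * -1 - 18]
4. n1.acc = "uy"  ["uy"]
5. n2.live = -4  [B₀.live - 19]
6. n2.off = 19  [19]
7. n2.acc = "wp"  ["wp"]
8. n3.sig = false  [terminal]
9. n2.fin = 1  [B.live * -2 - 7]
10. n4.val = false  [B₀.off > -9]
11. n4.depth = 7  [B₁.fin * 2 + 5]
12. n5.key = false  [terminal]
13. n6.mk = 10  [terminal]
14. n7.mk = 13  [terminal]
15. n4.lim = -6  [d₀.mk * -2 + 14]
16. n1.fin = 21  [A.lim + 27]
17. n8.pre = "qp"  ["qp"]
18. n8.val = 14  [S.off * -2 - 4]
19. n9.pre = "qpz"  [D₀.pre ++ "z"]
20. n9.val = 30  [D₀.val * -2 + 58]
21. n10.key = true  [terminal]
22. n9.ok = 24  [24]
23. n9.mk = 9  [D.val - 21]
24. n11.ok = -2  [terminal]
25. n12.ok = 22  [terminal]
26. n8.ok = 10  [h₀.ok * 2 + 14]
27. n8.mk = 8  [D₁.mk + h₁.ok - 23]
28. n13.ok = 20  [terminal]
29. n0.live = 6  [S.off * -1 - 3]

7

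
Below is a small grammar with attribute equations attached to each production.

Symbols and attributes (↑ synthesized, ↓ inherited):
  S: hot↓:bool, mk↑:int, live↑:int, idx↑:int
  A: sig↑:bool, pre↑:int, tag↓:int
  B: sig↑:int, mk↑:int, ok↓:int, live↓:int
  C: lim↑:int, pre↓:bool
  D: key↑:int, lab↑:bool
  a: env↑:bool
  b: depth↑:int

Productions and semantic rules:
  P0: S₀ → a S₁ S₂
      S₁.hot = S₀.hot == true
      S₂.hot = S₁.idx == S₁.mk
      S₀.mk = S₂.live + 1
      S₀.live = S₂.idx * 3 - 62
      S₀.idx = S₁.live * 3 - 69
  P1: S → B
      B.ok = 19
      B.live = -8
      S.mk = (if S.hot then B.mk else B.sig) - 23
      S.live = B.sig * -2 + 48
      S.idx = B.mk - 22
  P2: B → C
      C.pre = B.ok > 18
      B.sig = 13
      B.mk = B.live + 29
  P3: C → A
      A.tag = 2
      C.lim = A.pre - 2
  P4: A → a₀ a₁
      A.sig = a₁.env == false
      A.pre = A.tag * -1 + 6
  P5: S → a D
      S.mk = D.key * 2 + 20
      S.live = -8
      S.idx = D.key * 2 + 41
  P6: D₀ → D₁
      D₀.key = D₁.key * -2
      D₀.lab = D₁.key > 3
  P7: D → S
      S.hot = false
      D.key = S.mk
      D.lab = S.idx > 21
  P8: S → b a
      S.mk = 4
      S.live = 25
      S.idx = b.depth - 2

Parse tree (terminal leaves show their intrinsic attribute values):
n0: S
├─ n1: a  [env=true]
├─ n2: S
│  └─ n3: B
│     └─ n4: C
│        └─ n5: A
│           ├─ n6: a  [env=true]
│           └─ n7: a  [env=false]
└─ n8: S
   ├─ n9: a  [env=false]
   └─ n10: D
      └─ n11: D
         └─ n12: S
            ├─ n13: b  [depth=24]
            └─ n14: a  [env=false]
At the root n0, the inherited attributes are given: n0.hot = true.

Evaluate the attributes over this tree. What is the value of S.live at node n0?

1. n0.hot = true  [given at root]
2. n1.env = true  [terminal]
3. n2.hot = true  [S₀.hot == true]
4. n3.ok = 19  [19]
5. n3.live = -8  [-8]
6. n4.pre = true  [B.ok > 18]
7. n5.tag = 2  [2]
8. n6.env = true  [terminal]
9. n7.env = false  [terminal]
10. n5.sig = true  [a₁.env == false]
11. n5.pre = 4  [A.tag * -1 + 6]
12. n4.lim = 2  [A.pre - 2]
13. n3.sig = 13  [13]
14. n3.mk = 21  [B.live + 29]
15. n2.mk = -2  [(if S.hot then B.mk else B.sig) - 23]
16. n2.live = 22  [B.sig * -2 + 48]
17. n2.idx = -1  [B.mk - 22]
18. n8.hot = false  [S₁.idx == S₁.mk]
19. n9.env = false  [terminal]
20. n12.hot = false  [false]
21. n13.depth = 24  [terminal]
22. n14.env = false  [terminal]
23. n12.mk = 4  [4]
24. n12.live = 25  [25]
25. n12.idx = 22  [b.depth - 2]
26. n11.key = 4  [S.mk]
27. n11.lab = true  [S.idx > 21]
28. n10.key = -8  [D₁.key * -2]
29. n10.lab = true  [D₁.key > 3]
30. n8.mk = 4  [D.key * 2 + 20]
31. n8.live = -8  [-8]
32. n8.idx = 25  [D.key * 2 + 41]
33. n0.mk = -7  [S₂.live + 1]
34. n0.live = 13  [S₂.idx * 3 - 62]
35. n0.idx = -3  [S₁.live * 3 - 69]

13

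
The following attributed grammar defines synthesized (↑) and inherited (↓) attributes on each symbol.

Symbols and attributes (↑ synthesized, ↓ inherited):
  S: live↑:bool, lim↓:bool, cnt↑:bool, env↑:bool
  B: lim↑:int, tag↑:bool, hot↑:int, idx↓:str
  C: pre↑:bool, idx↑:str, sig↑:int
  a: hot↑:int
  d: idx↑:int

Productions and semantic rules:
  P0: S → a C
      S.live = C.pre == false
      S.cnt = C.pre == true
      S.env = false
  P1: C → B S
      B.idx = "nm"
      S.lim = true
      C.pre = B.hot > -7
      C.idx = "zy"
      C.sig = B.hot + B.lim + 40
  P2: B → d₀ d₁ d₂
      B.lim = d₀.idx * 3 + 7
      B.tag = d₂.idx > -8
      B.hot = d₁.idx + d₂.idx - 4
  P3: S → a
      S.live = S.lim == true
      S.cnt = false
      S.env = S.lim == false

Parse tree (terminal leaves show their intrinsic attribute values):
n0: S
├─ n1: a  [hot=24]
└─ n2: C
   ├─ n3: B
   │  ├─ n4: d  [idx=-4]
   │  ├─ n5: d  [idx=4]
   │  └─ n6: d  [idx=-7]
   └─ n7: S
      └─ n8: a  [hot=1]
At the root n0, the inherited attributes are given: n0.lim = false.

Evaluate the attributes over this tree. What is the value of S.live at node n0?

1. n0.lim = false  [given at root]
2. n1.hot = 24  [terminal]
3. n3.idx = "nm"  ["nm"]
4. n4.idx = -4  [terminal]
5. n5.idx = 4  [terminal]
6. n6.idx = -7  [terminal]
7. n3.lim = -5  [d₀.idx * 3 + 7]
8. n3.tag = true  [d₂.idx > -8]
9. n3.hot = -7  [d₁.idx + d₂.idx - 4]
10. n7.lim = true  [true]
11. n8.hot = 1  [terminal]
12. n7.live = true  [S.lim == true]
13. n7.cnt = false  [false]
14. n7.env = false  [S.lim == false]
15. n2.pre = false  [B.hot > -7]
16. n2.idx = "zy"  ["zy"]
17. n2.sig = 28  [B.hot + B.lim + 40]
18. n0.live = true  [C.pre == false]
19. n0.cnt = false  [C.pre == true]
20. n0.env = false  [false]

true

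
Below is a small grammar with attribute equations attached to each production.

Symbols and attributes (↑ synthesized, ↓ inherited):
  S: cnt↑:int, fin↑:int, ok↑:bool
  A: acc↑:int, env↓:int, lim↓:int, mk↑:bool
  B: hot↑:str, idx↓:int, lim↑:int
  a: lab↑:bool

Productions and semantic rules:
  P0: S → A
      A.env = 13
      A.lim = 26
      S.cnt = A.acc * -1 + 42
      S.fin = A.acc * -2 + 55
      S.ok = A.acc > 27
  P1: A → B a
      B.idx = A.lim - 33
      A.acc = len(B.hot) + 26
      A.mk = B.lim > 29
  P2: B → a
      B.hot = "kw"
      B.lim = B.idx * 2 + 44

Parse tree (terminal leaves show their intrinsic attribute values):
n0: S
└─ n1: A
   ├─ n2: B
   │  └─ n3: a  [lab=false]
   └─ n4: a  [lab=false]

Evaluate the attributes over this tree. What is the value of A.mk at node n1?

true

1. n1.env = 13  [13]
2. n1.lim = 26  [26]
3. n2.idx = -7  [A.lim - 33]
4. n3.lab = false  [terminal]
5. n2.hot = "kw"  ["kw"]
6. n2.lim = 30  [B.idx * 2 + 44]
7. n4.lab = false  [terminal]
8. n1.acc = 28  [len(B.hot) + 26]
9. n1.mk = true  [B.lim > 29]
10. n0.cnt = 14  [A.acc * -1 + 42]
11. n0.fin = -1  [A.acc * -2 + 55]
12. n0.ok = true  [A.acc > 27]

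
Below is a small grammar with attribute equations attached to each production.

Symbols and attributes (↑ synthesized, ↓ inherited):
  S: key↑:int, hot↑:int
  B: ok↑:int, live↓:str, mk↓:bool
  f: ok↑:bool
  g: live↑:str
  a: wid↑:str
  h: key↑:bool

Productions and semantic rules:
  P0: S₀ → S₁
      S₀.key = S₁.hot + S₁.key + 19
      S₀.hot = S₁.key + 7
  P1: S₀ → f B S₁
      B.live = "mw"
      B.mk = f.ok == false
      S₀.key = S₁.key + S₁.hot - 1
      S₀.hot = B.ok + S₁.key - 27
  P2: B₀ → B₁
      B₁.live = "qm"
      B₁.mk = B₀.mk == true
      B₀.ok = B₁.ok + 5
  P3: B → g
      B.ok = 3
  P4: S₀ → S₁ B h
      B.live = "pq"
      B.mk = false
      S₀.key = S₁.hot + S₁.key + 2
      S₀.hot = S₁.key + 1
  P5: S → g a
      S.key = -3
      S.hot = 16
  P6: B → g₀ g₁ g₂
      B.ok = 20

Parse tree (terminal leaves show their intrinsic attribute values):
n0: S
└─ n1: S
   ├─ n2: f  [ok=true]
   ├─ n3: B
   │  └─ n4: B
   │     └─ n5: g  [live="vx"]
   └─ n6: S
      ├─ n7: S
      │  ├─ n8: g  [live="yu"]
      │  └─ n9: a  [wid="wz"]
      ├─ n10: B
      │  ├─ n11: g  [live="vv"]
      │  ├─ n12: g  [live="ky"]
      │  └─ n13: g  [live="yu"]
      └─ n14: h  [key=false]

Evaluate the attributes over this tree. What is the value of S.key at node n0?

1. n2.ok = true  [terminal]
2. n3.live = "mw"  ["mw"]
3. n3.mk = false  [f.ok == false]
4. n4.live = "qm"  ["qm"]
5. n4.mk = false  [B₀.mk == true]
6. n5.live = "vx"  [terminal]
7. n4.ok = 3  [3]
8. n3.ok = 8  [B₁.ok + 5]
9. n8.live = "yu"  [terminal]
10. n9.wid = "wz"  [terminal]
11. n7.key = -3  [-3]
12. n7.hot = 16  [16]
13. n10.live = "pq"  ["pq"]
14. n10.mk = false  [false]
15. n11.live = "vv"  [terminal]
16. n12.live = "ky"  [terminal]
17. n13.live = "yu"  [terminal]
18. n10.ok = 20  [20]
19. n14.key = false  [terminal]
20. n6.key = 15  [S₁.hot + S₁.key + 2]
21. n6.hot = -2  [S₁.key + 1]
22. n1.key = 12  [S₁.key + S₁.hot - 1]
23. n1.hot = -4  [B.ok + S₁.key - 27]
24. n0.key = 27  [S₁.hot + S₁.key + 19]
25. n0.hot = 19  [S₁.key + 7]

27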